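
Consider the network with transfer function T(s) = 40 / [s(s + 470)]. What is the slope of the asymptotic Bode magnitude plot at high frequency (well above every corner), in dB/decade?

With 0 zeros and 2 poles, the high-frequency asymptotic slope is 20 × (0 − 2) = -40 dB/decade.

-40 dB/decade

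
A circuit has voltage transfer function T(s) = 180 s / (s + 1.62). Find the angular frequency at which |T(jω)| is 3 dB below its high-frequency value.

For a single-pole high-pass, the −3 dB point is at the pole: ω = 1.62 rad/sec.

1.62 rad/sec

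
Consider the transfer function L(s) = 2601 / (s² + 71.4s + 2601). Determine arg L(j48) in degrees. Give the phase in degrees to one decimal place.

-85.0°

∠[(j48)² + 71.4(j48) + 2601] = ∠[297 + j3427.2] = 85.05°
∠L(j48) = −85.05° = -85.05°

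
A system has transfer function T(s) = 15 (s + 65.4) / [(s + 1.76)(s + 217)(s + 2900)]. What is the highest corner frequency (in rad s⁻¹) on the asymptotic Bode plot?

2900 rad s⁻¹

Break frequencies occur at each pole and zero magnitude: 1.76 rad s⁻¹, 65.4 rad s⁻¹, 217 rad s⁻¹, 2900 rad s⁻¹.
The highest is 2900 rad s⁻¹.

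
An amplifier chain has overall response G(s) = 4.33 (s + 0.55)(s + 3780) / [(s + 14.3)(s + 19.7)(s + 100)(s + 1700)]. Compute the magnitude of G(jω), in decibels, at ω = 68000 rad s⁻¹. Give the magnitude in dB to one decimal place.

|j68000 + 0.55| = √(68000² + 0.55²) = 6.8e+04
|j68000 + 3780| = √(68000² + 3780²) = 6.81e+04
|j68000 + 14.3| = √(68000² + 14.3²) = 6.8e+04
|j68000 + 19.7| = √(68000² + 19.7²) = 6.8e+04
|j68000 + 100| = √(68000² + 100²) = 6.8e+04
|j68000 + 1700| = √(68000² + 1700²) = 6.802e+04
|G(j68000)| = 4.33 × 6.8e+04 × 6.81e+04 / (6.8e+04 × 6.8e+04 × 6.8e+04 × 6.802e+04) = 9.3757e-10
20 log₁₀(9.3757e-10) = -180.56 dB

-180.6 dB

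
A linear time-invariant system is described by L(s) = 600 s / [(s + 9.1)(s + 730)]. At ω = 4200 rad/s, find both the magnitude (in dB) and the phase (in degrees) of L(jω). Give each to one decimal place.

|L| = -17.0 dB, ∠L = -80.0°

|j4200| = 4200
|j4200 + 9.1| = √(4200² + 9.1²) = 4200
|j4200 + 730| = √(4200² + 730²) = 4263
|L(j4200)| = 600 × 4200 / (4200 × 4263) = 0.14075
20 log₁₀(0.14075) = -17.03 dB
∠(j4200) = 90.00°
∠(j4200 + 9.1) = arctan(4200/9.1) = 89.88°
∠(j4200 + 730) = arctan(4200/730) = 80.14°
∠L(j4200) = 90.00° − (89.88° + 80.14°) = -80.02°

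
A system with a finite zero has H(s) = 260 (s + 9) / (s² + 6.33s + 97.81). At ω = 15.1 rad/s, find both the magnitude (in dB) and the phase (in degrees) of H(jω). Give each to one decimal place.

|j15.1 + 9| = √(15.1² + 9²) = 17.58
|(j15.1)² + 6.33(j15.1) + 97.81| = |-130.2 + j95.583| = 161.5
|H(j15.1)| = 260 × 17.58 / 161.5 = 28.297
20 log₁₀(28.297) = 29.03 dB
∠(j15.1 + 9) = arctan(15.1/9) = 59.20°
∠[(j15.1)² + 6.33(j15.1) + 97.81] = ∠[-130.2 + j95.583] = 143.72°
∠H(j15.1) = 59.20° − 143.72° = -84.51°

|H| = 29.0 dB, ∠H = -84.5°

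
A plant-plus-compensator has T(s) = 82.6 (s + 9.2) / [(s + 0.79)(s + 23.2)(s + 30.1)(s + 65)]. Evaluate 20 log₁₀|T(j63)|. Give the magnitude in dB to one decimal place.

|j63 + 9.2| = √(63² + 9.2²) = 63.67
|j63 + 0.79| = √(63² + 0.79²) = 63
|j63 + 23.2| = √(63² + 23.2²) = 67.14
|j63 + 30.1| = √(63² + 30.1²) = 69.82
|j63 + 65| = √(63² + 65²) = 90.52
|T(j63)| = 82.6 × 63.67 / (63 × 67.14 × 69.82 × 90.52) = 0.00019671
20 log₁₀(0.00019671) = -74.12 dB

-74.1 dB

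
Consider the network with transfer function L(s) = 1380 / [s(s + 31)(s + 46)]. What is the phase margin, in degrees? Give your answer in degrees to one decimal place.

Gain crossover: |L(jω)| = 1 at ω ≈ 0.967 rad/s.
∠L(j0.967) = −90° − arctan(0.967/31) − arctan(0.967/46) ≈ -92.99°
PM = 180° + (-92.99°) = 87.01°

87.0°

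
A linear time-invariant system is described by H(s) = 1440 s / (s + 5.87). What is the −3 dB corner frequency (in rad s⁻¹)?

5.87 rad s⁻¹

For a single-pole high-pass, the −3 dB point is at the pole: ω = 5.87 rad s⁻¹.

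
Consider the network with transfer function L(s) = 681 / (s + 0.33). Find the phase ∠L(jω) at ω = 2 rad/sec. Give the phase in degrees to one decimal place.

∠(j2 + 0.33) = arctan(2/0.33) = 80.63°
∠L(j2) = −80.63° = -80.63°

-80.6°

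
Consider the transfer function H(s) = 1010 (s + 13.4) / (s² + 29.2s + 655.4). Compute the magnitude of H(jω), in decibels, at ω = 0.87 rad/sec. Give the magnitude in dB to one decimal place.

26.3 dB

|j0.87 + 13.4| = √(0.87² + 13.4²) = 13.43
|(j0.87)² + 29.2(j0.87) + 655.4| = |654.64 + j25.404| = 655.1
|H(j0.87)| = 1010 × 13.43 / 655.1 = 20.702
20 log₁₀(20.702) = 26.32 dB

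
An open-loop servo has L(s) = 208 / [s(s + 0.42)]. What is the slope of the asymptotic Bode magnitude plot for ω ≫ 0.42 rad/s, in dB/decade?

With 0 zeros and 2 poles, the high-frequency asymptotic slope is 20 × (0 − 2) = -40 dB/decade.

-40 dB/decade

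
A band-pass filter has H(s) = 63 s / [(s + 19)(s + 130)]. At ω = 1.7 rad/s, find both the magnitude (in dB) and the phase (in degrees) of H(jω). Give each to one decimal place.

|H| = -27.3 dB, ∠H = 84.1°

|j1.7| = 1.7
|j1.7 + 19| = √(1.7² + 19²) = 19.08
|j1.7 + 130| = √(1.7² + 130²) = 130
|H(j1.7)| = 63 × 1.7 / (19.08 × 130) = 0.043184
20 log₁₀(0.043184) = -27.29 dB
∠(j1.7) = 90.00°
∠(j1.7 + 19) = arctan(1.7/19) = 5.11°
∠(j1.7 + 130) = arctan(1.7/130) = 0.75°
∠H(j1.7) = 90.00° − (5.11° + 0.75°) = 84.14°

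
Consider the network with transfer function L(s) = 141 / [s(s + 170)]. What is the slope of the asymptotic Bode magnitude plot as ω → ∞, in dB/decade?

With 0 zeros and 2 poles, the high-frequency asymptotic slope is 20 × (0 − 2) = -40 dB/decade.

-40 dB/decade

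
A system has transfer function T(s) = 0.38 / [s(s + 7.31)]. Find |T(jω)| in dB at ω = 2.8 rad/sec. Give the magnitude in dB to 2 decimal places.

|j2.8 + 7.31| = √(2.8² + 7.31²) = 7.828
|j2.8| = 2.8
|T(j2.8)| = 0.38 / (7.828 × 2.8) = 0.017337
20 log₁₀(0.017337) = -35.220 dB

-35.22 dB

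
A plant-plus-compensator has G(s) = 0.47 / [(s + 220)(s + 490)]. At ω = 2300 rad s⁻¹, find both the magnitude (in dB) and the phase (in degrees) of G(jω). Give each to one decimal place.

|j2300 + 220| = √(2300² + 220²) = 2310
|j2300 + 490| = √(2300² + 490²) = 2352
|G(j2300)| = 0.47 / (2310 × 2352) = 8.6502e-08
20 log₁₀(8.6502e-08) = -141.26 dB
∠(j2300 + 220) = arctan(2300/220) = 84.54°
∠(j2300 + 490) = arctan(2300/490) = 77.97°
∠G(j2300) = − (84.54° + 77.97°) = -162.51°

|G| = -141.3 dB, ∠G = -162.5 deg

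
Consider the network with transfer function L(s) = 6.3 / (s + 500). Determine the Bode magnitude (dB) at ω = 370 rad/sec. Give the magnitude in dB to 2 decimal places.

|j370 + 500| = √(370² + 500²) = 622
|L(j370)| = 6.3 / 622 = 0.010128
20 log₁₀(0.010128) = -39.889 dB

-39.89 dB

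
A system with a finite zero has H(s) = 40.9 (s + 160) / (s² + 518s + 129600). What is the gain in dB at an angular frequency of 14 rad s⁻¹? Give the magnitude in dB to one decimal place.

|j14 + 160| = √(14² + 160²) = 160.6
|(j14)² + 518(j14) + 129600| = |1.294e+05 + j7252| = 1.296e+05
|H(j14)| = 40.9 × 160.6 / 1.296e+05 = 0.050684
20 log₁₀(0.050684) = -25.90 dB

-25.9 dB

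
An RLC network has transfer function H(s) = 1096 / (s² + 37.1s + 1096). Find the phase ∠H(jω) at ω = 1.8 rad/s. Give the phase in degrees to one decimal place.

∠[(j1.8)² + 37.1(j1.8) + 1096] = ∠[1092.8 + j66.78] = 3.50°
∠H(j1.8) = −3.50° = -3.50°

-3.5°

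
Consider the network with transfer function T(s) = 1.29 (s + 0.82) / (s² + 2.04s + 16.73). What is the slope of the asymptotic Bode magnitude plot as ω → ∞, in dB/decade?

With 1 zero and 2 poles, the high-frequency asymptotic slope is 20 × (1 − 2) = -20 dB/decade.

-20 dB/decade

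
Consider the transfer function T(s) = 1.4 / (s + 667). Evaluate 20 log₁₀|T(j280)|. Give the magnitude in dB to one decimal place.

-54.3 dB

|j280 + 667| = √(280² + 667²) = 723.4
|T(j280)| = 1.4 / 723.4 = 0.0019353
20 log₁₀(0.0019353) = -54.26 dB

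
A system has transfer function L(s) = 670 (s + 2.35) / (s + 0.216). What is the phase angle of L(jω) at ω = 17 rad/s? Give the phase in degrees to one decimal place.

-7.1 deg

∠(j17 + 2.35) = arctan(17/2.35) = 82.13°
∠(j17 + 0.216) = arctan(17/0.216) = 89.27°
∠L(j17) = 82.13° − 89.27° = -7.14°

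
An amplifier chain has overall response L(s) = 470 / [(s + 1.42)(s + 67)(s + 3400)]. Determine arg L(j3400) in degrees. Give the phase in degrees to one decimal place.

-223.8 deg

∠(j3400 + 1.42) = arctan(3400/1.42) = 89.98°
∠(j3400 + 67) = arctan(3400/67) = 88.87°
∠(j3400 + 3400) = arctan(3400/3400) = 45.00°
∠L(j3400) = − (89.98° + 88.87° + 45.00°) = -223.85°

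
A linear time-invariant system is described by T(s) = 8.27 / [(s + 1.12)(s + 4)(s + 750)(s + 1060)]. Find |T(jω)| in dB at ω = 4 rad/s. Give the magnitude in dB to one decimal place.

|j4 + 1.12| = √(4² + 1.12²) = 4.154
|j4 + 4| = √(4² + 4²) = 5.657
|j4 + 750| = √(4² + 750²) = 750
|j4 + 1060| = √(4² + 1060²) = 1060
|T(j4)| = 8.27 / (4.154 × 5.657 × 750 × 1060) = 4.4269e-07
20 log₁₀(4.4269e-07) = -127.08 dB

-127.1 dB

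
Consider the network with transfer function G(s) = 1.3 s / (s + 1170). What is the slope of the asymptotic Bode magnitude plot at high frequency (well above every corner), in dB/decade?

0 dB/decade

With 1 zero and 1 pole, the high-frequency asymptotic slope is 20 × (1 − 1) = 0 dB/decade.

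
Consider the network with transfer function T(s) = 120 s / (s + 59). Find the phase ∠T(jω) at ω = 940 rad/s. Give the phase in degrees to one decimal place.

3.6°

∠(j940) = 90.00°
∠(j940 + 59) = arctan(940/59) = 86.41°
∠T(j940) = 90.00° − 86.41° = 3.59°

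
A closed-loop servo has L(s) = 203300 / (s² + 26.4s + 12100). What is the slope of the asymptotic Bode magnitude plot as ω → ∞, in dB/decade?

-40 dB/decade

With 0 zeros and 2 poles, the high-frequency asymptotic slope is 20 × (0 − 2) = -40 dB/decade.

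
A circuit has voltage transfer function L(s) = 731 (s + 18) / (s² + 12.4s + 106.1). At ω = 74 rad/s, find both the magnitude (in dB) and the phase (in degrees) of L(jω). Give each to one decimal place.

|j74 + 18| = √(74² + 18²) = 76.16
|(j74)² + 12.4(j74) + 106.1| = |-5369.9 + j917.6| = 5448
|L(j74)| = 731 × 76.16 / 5448 = 10.219
20 log₁₀(10.219) = 20.19 dB
∠(j74 + 18) = arctan(74/18) = 76.33°
∠[(j74)² + 12.4(j74) + 106.1] = ∠[-5369.9 + j917.6] = 170.30°
∠L(j74) = 76.33° − 170.30° = -93.97°

|L| = 20.2 dB, ∠L = -94.0°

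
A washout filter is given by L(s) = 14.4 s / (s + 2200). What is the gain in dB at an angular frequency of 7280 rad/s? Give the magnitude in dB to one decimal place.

22.8 dB

|j7280| = 7280
|j7280 + 2200| = √(7280² + 2200²) = 7605
|L(j7280)| = 14.4 × 7280 / 7605 = 13.784
20 log₁₀(13.784) = 22.79 dB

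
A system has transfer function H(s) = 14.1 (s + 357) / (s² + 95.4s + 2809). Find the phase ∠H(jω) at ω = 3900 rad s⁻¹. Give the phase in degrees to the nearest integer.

-94°

∠(j3900 + 357) = arctan(3900/357) = 84.77°
∠[(j3900)² + 95.4(j3900) + 2809] = ∠[-1.5207e+07 + j3.7206e+05] = 178.60°
∠H(j3900) = 84.77° − 178.60° = -93.83°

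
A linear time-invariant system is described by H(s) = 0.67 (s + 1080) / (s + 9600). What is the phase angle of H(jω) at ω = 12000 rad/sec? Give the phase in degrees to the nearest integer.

34°

∠(j12000 + 1080) = arctan(12000/1080) = 84.86°
∠(j12000 + 9600) = arctan(12000/9600) = 51.34°
∠H(j12000) = 84.86° − 51.34° = 33.52°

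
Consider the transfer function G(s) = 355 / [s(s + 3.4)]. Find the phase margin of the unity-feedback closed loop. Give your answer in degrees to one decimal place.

10.3 deg

Gain crossover: |G(jω)| = 1 at ω ≈ 18.7 rad/s.
∠G(j18.7) = −90° − arctan(18.7/3.4) ≈ -169.69°
PM = 180° + (-169.69°) = 10.31°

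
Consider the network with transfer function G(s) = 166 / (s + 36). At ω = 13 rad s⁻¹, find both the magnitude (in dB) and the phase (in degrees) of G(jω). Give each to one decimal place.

|j13 + 36| = √(13² + 36²) = 38.28
|G(j13)| = 166 / 38.28 = 4.337
20 log₁₀(4.337) = 12.74 dB
∠(j13 + 36) = arctan(13/36) = 19.86°
∠G(j13) = −19.86° = -19.86°

|G| = 12.7 dB, ∠G = -19.9°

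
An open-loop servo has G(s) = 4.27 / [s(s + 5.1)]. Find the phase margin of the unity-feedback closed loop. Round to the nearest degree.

81°

Gain crossover: |G(jω)| = 1 at ω ≈ 0.826 rad/s.
∠G(j0.826) = −90° − arctan(0.826/5.1) ≈ -99.20°
PM = 180° + (-99.20°) = 80.80°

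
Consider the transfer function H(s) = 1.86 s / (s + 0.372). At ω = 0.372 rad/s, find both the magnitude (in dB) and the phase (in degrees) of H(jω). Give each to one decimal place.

|j0.372| = 0.372
|j0.372 + 0.372| = √(0.372² + 0.372²) = 0.5261
|H(j0.372)| = 1.86 × 0.372 / 0.5261 = 1.3152
20 log₁₀(1.3152) = 2.38 dB
∠(j0.372) = 90.00°
∠(j0.372 + 0.372) = arctan(0.372/0.372) = 45.00°
∠H(j0.372) = 90.00° − 45.00° = 45.00°

|H| = 2.4 dB, ∠H = 45.0 deg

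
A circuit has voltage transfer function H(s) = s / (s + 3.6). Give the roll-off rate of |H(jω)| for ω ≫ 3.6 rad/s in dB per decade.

0 dB/decade

With 1 zero and 1 pole, the high-frequency asymptotic slope is 20 × (1 − 1) = 0 dB/decade.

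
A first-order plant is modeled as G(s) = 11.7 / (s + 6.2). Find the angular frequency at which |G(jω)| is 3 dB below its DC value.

6.2 rad/s

For a single-pole low-pass, the −3 dB point is at the pole: ω = 6.2 rad/s.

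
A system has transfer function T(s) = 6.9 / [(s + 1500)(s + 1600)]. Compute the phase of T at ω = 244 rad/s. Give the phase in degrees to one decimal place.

-17.9°

∠(j244 + 1500) = arctan(244/1500) = 9.24°
∠(j244 + 1600) = arctan(244/1600) = 8.67°
∠T(j244) = − (9.24° + 8.67°) = -17.91°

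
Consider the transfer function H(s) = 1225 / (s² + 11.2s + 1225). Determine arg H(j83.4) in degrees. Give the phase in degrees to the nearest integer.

∠[(j83.4)² + 11.2(j83.4) + 1225] = ∠[-5730.6 + j934.08] = 170.74°
∠H(j83.4) = −170.74° = -170.74°

-171°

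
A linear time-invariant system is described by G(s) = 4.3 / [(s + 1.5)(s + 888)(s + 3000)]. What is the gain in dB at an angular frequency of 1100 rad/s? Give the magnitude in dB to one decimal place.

-181.3 dB

|j1100 + 1.5| = √(1100² + 1.5²) = 1100
|j1100 + 888| = √(1100² + 888²) = 1414
|j1100 + 3000| = √(1100² + 3000²) = 3195
|G(j1100)| = 4.3 / (1100 × 1414 × 3195) = 8.6538e-10
20 log₁₀(8.6538e-10) = -181.26 dB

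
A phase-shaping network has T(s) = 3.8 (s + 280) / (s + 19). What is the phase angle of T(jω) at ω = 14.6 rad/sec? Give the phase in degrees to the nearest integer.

∠(j14.6 + 280) = arctan(14.6/280) = 2.98°
∠(j14.6 + 19) = arctan(14.6/19) = 37.54°
∠T(j14.6) = 2.98° − 37.54° = -34.55°

-35 deg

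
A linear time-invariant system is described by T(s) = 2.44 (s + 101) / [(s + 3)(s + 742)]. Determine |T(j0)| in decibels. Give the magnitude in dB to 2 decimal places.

-19.12 dB

T(0) = 2.44 × 101 / (3 × 742) = 0.11071
20 log₁₀(0.11071) = -19.116 dB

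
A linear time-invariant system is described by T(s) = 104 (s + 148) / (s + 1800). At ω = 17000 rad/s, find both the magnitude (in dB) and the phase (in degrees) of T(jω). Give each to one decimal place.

|j17000 + 148| = √(17000² + 148²) = 1.7e+04
|j17000 + 1800| = √(17000² + 1800²) = 1.71e+04
|T(j17000)| = 104 × 1.7e+04 / 1.71e+04 = 103.43
20 log₁₀(103.43) = 40.29 dB
∠(j17000 + 148) = arctan(17000/148) = 89.50°
∠(j17000 + 1800) = arctan(17000/1800) = 83.96°
∠T(j17000) = 89.50° − 83.96° = 5.55°

|T| = 40.3 dB, ∠T = 5.5°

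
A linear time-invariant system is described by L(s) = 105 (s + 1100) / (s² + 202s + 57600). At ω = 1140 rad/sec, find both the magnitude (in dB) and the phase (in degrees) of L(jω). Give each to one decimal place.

|L| = -17.6 dB, ∠L = -123.5°

|j1140 + 1100| = √(1140² + 1100²) = 1584
|(j1140)² + 202(j1140) + 57600| = |-1.242e+06 + j2.3028e+05| = 1.263e+06
|L(j1140)| = 105 × 1584 / 1.263e+06 = 0.13168
20 log₁₀(0.13168) = -17.61 dB
∠(j1140 + 1100) = arctan(1140/1100) = 46.02°
∠[(j1140)² + 202(j1140) + 57600] = ∠[-1.242e+06 + j2.3028e+05] = 169.50°
∠L(j1140) = 46.02° − 169.50° = -123.47°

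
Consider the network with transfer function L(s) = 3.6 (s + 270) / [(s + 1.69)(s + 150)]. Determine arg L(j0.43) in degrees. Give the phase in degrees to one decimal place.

-14.3 deg

∠(j0.43 + 270) = arctan(0.43/270) = 0.09°
∠(j0.43 + 1.69) = arctan(0.43/1.69) = 14.28°
∠(j0.43 + 150) = arctan(0.43/150) = 0.16°
∠L(j0.43) = 0.09° − (14.28° + 0.16°) = -14.35°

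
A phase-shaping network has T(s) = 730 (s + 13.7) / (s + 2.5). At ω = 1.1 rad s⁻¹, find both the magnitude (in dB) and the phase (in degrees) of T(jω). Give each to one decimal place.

|j1.1 + 13.7| = √(1.1² + 13.7²) = 13.74
|j1.1 + 2.5| = √(1.1² + 2.5²) = 2.731
|T(j1.1)| = 730 × 13.74 / 2.731 = 3673.4
20 log₁₀(3673.4) = 71.30 dB
∠(j1.1 + 13.7) = arctan(1.1/13.7) = 4.59°
∠(j1.1 + 2.5) = arctan(1.1/2.5) = 23.75°
∠T(j1.1) = 4.59° − 23.75° = -19.16°

|T| = 71.3 dB, ∠T = -19.2°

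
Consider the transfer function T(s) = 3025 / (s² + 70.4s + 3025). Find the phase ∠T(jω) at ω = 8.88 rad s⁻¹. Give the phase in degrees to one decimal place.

-12.0°

∠[(j8.88)² + 70.4(j8.88) + 3025] = ∠[2946.1 + j625.15] = 11.98°
∠T(j8.88) = −11.98° = -11.98°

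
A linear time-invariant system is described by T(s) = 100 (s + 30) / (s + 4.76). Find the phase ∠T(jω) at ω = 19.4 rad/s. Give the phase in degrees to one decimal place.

∠(j19.4 + 30) = arctan(19.4/30) = 32.89°
∠(j19.4 + 4.76) = arctan(19.4/4.76) = 76.21°
∠T(j19.4) = 32.89° − 76.21° = -43.32°

-43.3°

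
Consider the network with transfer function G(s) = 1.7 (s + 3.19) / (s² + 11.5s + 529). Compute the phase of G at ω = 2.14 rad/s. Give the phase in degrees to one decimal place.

31.2°

∠(j2.14 + 3.19) = arctan(2.14/3.19) = 33.86°
∠[(j2.14)² + 11.5(j2.14) + 529] = ∠[524.42 + j24.61] = 2.69°
∠G(j2.14) = 33.86° − 2.69° = 31.17°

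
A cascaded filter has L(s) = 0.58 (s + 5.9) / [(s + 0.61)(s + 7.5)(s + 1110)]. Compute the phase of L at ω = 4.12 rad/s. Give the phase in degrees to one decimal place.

-75.6°

∠(j4.12 + 5.9) = arctan(4.12/5.9) = 34.93°
∠(j4.12 + 0.61) = arctan(4.12/0.61) = 81.58°
∠(j4.12 + 7.5) = arctan(4.12/7.5) = 28.78°
∠(j4.12 + 1110) = arctan(4.12/1110) = 0.21°
∠L(j4.12) = 34.93° − (81.58° + 28.78° + 0.21°) = -75.65°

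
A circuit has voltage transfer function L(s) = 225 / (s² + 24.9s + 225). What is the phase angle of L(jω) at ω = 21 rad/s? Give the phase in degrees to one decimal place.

-112.4 deg

∠[(j21)² + 24.9(j21) + 225] = ∠[-216 + j522.9] = 112.44°
∠L(j21) = −112.44° = -112.44°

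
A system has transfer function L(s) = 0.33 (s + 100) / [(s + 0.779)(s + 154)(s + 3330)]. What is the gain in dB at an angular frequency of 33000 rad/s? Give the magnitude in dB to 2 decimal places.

-190.41 dB

|j33000 + 100| = √(33000² + 100²) = 3.3e+04
|j33000 + 0.779| = √(33000² + 0.779²) = 3.3e+04
|j33000 + 154| = √(33000² + 154²) = 3.3e+04
|j33000 + 3330| = √(33000² + 3330²) = 3.317e+04
|L(j33000)| = 0.33 × 3.3e+04 / (3.3e+04 × 3.3e+04 × 3.317e+04) = 3.015e-10
20 log₁₀(3.015e-10) = -190.414 dB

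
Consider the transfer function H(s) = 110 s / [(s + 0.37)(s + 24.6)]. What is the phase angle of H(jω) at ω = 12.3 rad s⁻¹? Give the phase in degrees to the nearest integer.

-25°

∠(j12.3) = 90.00°
∠(j12.3 + 0.37) = arctan(12.3/0.37) = 88.28°
∠(j12.3 + 24.6) = arctan(12.3/24.6) = 26.57°
∠H(j12.3) = 90.00° − (88.28° + 26.57°) = -24.84°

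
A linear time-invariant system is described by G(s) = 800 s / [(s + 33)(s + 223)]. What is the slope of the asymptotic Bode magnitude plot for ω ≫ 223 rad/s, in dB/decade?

With 1 zero and 2 poles, the high-frequency asymptotic slope is 20 × (1 − 2) = -20 dB/decade.

-20 dB/decade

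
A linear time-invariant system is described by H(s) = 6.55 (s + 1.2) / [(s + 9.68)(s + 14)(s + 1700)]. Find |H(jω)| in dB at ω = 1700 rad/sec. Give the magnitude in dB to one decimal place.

|j1700 + 1.2| = √(1700² + 1.2²) = 1700
|j1700 + 9.68| = √(1700² + 9.68²) = 1700
|j1700 + 14| = √(1700² + 14²) = 1700
|j1700 + 1700| = √(1700² + 1700²) = 2404
|H(j1700)| = 6.55 × 1700 / (1700 × 1700 × 2404) = 1.6025e-06
20 log₁₀(1.6025e-06) = -115.90 dB

-115.9 dB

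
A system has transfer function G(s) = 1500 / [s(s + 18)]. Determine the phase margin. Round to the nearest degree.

Gain crossover: |G(jω)| = 1 at ω ≈ 36.7 rad/sec.
∠G(j36.7) = −90° − arctan(36.7/18) ≈ -153.87°
PM = 180° + (-153.87°) = 26.13°

26 deg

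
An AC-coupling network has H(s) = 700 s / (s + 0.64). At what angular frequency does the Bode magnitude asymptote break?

0.64 rad/s

The single real pole at s = −0.64 gives a corner at ω = 0.64 rad/s.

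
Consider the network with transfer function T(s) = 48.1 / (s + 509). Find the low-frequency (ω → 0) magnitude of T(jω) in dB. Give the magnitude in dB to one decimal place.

T(0) = 48.1 / 509 = 0.094499
20 log₁₀(0.094499) = -20.49 dB

-20.5 dB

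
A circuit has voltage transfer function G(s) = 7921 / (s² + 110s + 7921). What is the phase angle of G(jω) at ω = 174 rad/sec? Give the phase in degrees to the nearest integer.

∠[(j174)² + 110(j174) + 7921] = ∠[-22355 + j19140] = 139.43°
∠G(j174) = −139.43° = -139.43°

-139°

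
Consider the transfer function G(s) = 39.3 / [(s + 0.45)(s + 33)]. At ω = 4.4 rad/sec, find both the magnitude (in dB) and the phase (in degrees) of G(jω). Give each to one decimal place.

|G| = -11.5 dB, ∠G = -91.8 deg

|j4.4 + 0.45| = √(4.4² + 0.45²) = 4.423
|j4.4 + 33| = √(4.4² + 33²) = 33.29
|G(j4.4)| = 39.3 / (4.423 × 33.29) = 0.26689
20 log₁₀(0.26689) = -11.47 dB
∠(j4.4 + 0.45) = arctan(4.4/0.45) = 84.16°
∠(j4.4 + 33) = arctan(4.4/33) = 7.59°
∠G(j4.4) = − (84.16° + 7.59°) = -91.76°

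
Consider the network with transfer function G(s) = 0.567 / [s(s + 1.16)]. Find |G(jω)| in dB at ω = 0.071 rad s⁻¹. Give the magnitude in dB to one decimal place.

|j0.071 + 1.16| = √(0.071² + 1.16²) = 1.162
|j0.071| = 0.071
|G(j0.071)| = 0.567 / (1.162 × 0.071) = 6.8716
20 log₁₀(6.8716) = 16.74 dB

16.7 dB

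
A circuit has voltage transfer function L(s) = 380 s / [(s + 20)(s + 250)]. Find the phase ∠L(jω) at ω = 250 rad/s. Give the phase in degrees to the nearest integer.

-40°

∠(j250) = 90.00°
∠(j250 + 20) = arctan(250/20) = 85.43°
∠(j250 + 250) = arctan(250/250) = 45.00°
∠L(j250) = 90.00° − (85.43° + 45.00°) = -40.43°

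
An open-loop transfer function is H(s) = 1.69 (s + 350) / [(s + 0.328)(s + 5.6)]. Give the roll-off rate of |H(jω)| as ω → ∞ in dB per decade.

With 1 zero and 2 poles, the high-frequency asymptotic slope is 20 × (1 − 2) = -20 dB/decade.

-20 dB/decade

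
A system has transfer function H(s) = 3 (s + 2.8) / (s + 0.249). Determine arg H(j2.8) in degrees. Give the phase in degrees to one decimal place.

∠(j2.8 + 2.8) = arctan(2.8/2.8) = 45.00°
∠(j2.8 + 0.249) = arctan(2.8/0.249) = 84.92°
∠H(j2.8) = 45.00° − 84.92° = -39.92°

-39.9°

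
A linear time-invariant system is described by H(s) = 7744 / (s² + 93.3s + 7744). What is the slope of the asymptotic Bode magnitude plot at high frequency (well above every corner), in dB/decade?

With 0 zeros and 2 poles, the high-frequency asymptotic slope is 20 × (0 − 2) = -40 dB/decade.

-40 dB/decade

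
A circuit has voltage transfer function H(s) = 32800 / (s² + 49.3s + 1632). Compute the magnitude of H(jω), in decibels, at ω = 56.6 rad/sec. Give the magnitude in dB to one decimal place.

20.2 dB

|(j56.6)² + 49.3(j56.6) + 1632| = |-1571.6 + j2790.4| = 3203
|H(j56.6)| = 32800 / 3203 = 10.242
20 log₁₀(10.242) = 20.21 dB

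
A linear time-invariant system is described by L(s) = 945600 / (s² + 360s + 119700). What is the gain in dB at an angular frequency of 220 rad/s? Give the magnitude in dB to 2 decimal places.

18.96 dB

|(j220)² + 360(j220) + 119700| = |71300 + j79200| = 1.066e+05
|L(j220)| = 945600 / 1.066e+05 = 8.8734
20 log₁₀(8.8734) = 18.962 dB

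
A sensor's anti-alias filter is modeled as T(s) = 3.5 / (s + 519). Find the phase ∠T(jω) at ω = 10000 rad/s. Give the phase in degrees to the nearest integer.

∠(j10000 + 519) = arctan(10000/519) = 87.03°
∠T(j10000) = −87.03° = -87.03°

-87°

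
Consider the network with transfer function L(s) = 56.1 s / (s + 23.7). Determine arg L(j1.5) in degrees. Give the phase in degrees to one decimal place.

∠(j1.5) = 90.00°
∠(j1.5 + 23.7) = arctan(1.5/23.7) = 3.62°
∠L(j1.5) = 90.00° − 3.62° = 86.38°

86.4°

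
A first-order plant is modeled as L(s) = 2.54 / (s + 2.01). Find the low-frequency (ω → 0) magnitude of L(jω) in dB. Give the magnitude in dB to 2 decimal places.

L(0) = 2.54 / 2.01 = 1.2637
20 log₁₀(1.2637) = 2.033 dB

2.03 dB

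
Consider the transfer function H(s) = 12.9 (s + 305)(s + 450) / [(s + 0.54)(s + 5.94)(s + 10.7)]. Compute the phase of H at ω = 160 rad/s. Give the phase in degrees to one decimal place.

-216.6°

∠(j160 + 305) = arctan(160/305) = 27.68°
∠(j160 + 450) = arctan(160/450) = 19.57°
∠(j160 + 0.54) = arctan(160/0.54) = 89.81°
∠(j160 + 5.94) = arctan(160/5.94) = 87.87°
∠(j160 + 10.7) = arctan(160/10.7) = 86.17°
∠H(j160) = 27.68° + 19.57° − (89.81° + 87.87° + 86.17°) = -216.60°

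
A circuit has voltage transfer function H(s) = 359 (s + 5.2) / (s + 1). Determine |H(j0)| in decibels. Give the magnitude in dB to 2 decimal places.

65.42 dB

H(0) = 359 × 5.2 / 1 = 1866.8
20 log₁₀(1866.8) = 65.422 dB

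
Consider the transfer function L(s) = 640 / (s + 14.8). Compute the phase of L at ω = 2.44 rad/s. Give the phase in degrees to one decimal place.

∠(j2.44 + 14.8) = arctan(2.44/14.8) = 9.36°
∠L(j2.44) = −9.36° = -9.36°

-9.4°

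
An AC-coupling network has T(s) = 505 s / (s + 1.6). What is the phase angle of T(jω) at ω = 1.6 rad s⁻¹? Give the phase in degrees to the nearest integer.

45°

∠(j1.6) = 90.00°
∠(j1.6 + 1.6) = arctan(1.6/1.6) = 45.00°
∠T(j1.6) = 90.00° − 45.00° = 45.00°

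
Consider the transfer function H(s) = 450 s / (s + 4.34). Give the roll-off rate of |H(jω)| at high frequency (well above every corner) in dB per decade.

With 1 zero and 1 pole, the high-frequency asymptotic slope is 20 × (1 − 1) = 0 dB/decade.

0 dB/decade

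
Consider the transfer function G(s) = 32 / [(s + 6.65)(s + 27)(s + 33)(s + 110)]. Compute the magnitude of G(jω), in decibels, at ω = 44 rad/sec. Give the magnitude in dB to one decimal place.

|j44 + 6.65| = √(44² + 6.65²) = 44.5
|j44 + 27| = √(44² + 27²) = 51.62
|j44 + 33| = √(44² + 33²) = 55
|j44 + 110| = √(44² + 110²) = 118.5
|G(j44)| = 32 / (44.5 × 51.62 × 55 × 118.5) = 2.1378e-06
20 log₁₀(2.1378e-06) = -113.40 dB

-113.4 dB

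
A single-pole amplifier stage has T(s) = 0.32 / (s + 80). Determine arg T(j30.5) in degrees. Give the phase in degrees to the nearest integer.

∠(j30.5 + 80) = arctan(30.5/80) = 20.87°
∠T(j30.5) = −20.87° = -20.87°

-21°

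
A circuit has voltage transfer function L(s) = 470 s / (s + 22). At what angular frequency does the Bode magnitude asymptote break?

The single real pole at s = −22 gives a corner at ω = 22 rad/sec.

22 rad/sec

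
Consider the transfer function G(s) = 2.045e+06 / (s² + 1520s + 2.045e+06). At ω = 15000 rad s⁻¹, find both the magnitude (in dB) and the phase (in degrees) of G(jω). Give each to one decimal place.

|(j15000)² + 1520(j15000) + 2.045e+06| = |-2.2296e+08 + j2.28e+07| = 2.241e+08
|G(j15000)| = 2.045e+06 / 2.241e+08 = 0.0091247
20 log₁₀(0.0091247) = -40.80 dB
∠[(j15000)² + 1520(j15000) + 2.045e+06] = ∠[-2.2296e+08 + j2.28e+07] = 174.16°
∠G(j15000) = −174.16° = -174.16°

|G| = -40.8 dB, ∠G = -174.2°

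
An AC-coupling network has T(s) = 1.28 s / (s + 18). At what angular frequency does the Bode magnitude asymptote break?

18 rad s⁻¹

The single real pole at s = −18 gives a corner at ω = 18 rad s⁻¹.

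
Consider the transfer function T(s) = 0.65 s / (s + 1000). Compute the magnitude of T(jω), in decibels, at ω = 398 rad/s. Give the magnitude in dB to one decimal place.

-12.4 dB

|j398| = 398
|j398 + 1000| = √(398² + 1000²) = 1076
|T(j398)| = 0.65 × 398 / 1076 = 0.24036
20 log₁₀(0.24036) = -12.38 dB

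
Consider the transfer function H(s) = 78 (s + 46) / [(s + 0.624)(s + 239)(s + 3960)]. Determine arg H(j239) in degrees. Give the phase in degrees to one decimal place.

-59.2°

∠(j239 + 46) = arctan(239/46) = 79.11°
∠(j239 + 0.624) = arctan(239/0.624) = 89.85°
∠(j239 + 239) = arctan(239/239) = 45.00°
∠(j239 + 3960) = arctan(239/3960) = 3.45°
∠H(j239) = 79.11° − (89.85° + 45.00° + 3.45°) = -59.20°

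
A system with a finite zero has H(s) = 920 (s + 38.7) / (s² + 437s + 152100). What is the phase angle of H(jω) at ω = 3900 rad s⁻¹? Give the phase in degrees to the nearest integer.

∠(j3900 + 38.7) = arctan(3900/38.7) = 89.43°
∠[(j3900)² + 437(j3900) + 152100] = ∠[-1.5058e+07 + j1.7043e+06] = 173.54°
∠H(j3900) = 89.43° − 173.54° = -84.11°

-84°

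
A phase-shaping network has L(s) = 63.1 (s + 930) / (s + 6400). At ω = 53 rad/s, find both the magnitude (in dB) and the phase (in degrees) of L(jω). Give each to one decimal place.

|L| = 19.3 dB, ∠L = 2.8°

|j53 + 930| = √(53² + 930²) = 931.5
|j53 + 6400| = √(53² + 6400²) = 6400
|L(j53)| = 63.1 × 931.5 / 6400 = 9.1838
20 log₁₀(9.1838) = 19.26 dB
∠(j53 + 930) = arctan(53/930) = 3.26°
∠(j53 + 6400) = arctan(53/6400) = 0.47°
∠L(j53) = 3.26° − 0.47° = 2.79°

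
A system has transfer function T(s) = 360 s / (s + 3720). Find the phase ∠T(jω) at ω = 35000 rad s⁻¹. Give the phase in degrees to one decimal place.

6.1°

∠(j35000) = 90.00°
∠(j35000 + 3720) = arctan(35000/3720) = 83.93°
∠T(j35000) = 90.00° − 83.93° = 6.07°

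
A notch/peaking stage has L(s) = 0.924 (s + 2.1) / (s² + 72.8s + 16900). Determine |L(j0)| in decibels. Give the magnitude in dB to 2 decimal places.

-78.80 dB

L(0) = 0.924 × 2.1 / 16900 = 0.00011482
20 log₁₀(0.00011482) = -78.800 dB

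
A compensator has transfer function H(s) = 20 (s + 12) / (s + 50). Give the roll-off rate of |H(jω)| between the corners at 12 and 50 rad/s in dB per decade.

20 dB/decade

In this band the factors already past their corner are: zero at 12; net slope = 20 dB/decade.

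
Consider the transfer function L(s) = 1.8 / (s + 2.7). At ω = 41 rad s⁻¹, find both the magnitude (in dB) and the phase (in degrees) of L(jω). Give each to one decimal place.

|L| = -27.2 dB, ∠L = -86.2°

|j41 + 2.7| = √(41² + 2.7²) = 41.09
|L(j41)| = 1.8 / 41.09 = 0.043808
20 log₁₀(0.043808) = -27.17 dB
∠(j41 + 2.7) = arctan(41/2.7) = 86.23°
∠L(j41) = −86.23° = -86.23°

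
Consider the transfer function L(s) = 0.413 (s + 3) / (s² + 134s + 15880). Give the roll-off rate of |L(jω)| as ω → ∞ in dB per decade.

With 1 zero and 2 poles, the high-frequency asymptotic slope is 20 × (1 − 2) = -20 dB/decade.

-20 dB/decade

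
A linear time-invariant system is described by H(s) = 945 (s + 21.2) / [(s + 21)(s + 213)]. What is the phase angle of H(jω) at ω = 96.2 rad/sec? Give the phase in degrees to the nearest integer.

-24°

∠(j96.2 + 21.2) = arctan(96.2/21.2) = 77.57°
∠(j96.2 + 21) = arctan(96.2/21) = 77.69°
∠(j96.2 + 213) = arctan(96.2/213) = 24.31°
∠H(j96.2) = 77.57° − (77.69° + 24.31°) = -24.42°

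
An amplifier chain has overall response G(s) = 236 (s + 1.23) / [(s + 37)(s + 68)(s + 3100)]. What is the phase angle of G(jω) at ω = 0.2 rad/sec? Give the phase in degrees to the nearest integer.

∠(j0.2 + 1.23) = arctan(0.2/1.23) = 9.24°
∠(j0.2 + 37) = arctan(0.2/37) = 0.31°
∠(j0.2 + 68) = arctan(0.2/68) = 0.17°
∠(j0.2 + 3100) = arctan(0.2/3100) = 0.00°
∠G(j0.2) = 9.24° − (0.31° + 0.17° + 0.00°) = 8.75°

9 deg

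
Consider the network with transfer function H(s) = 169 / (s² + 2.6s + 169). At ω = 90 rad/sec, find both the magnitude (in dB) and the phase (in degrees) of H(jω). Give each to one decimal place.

|H| = -33.4 dB, ∠H = -178.3°

|(j90)² + 2.6(j90) + 169| = |-7931 + j234| = 7934
|H(j90)| = 169 / 7934 = 0.0213
20 log₁₀(0.0213) = -33.43 dB
∠[(j90)² + 2.6(j90) + 169] = ∠[-7931 + j234] = 178.31°
∠H(j90) = −178.31° = -178.31°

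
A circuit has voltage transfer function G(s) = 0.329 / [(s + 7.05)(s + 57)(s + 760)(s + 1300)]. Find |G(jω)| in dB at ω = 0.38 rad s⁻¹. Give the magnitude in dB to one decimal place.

-181.6 dB

|j0.38 + 7.05| = √(0.38² + 7.05²) = 7.06
|j0.38 + 57| = √(0.38² + 57²) = 57
|j0.38 + 760| = √(0.38² + 760²) = 760
|j0.38 + 1300| = √(0.38² + 1300²) = 1300
|G(j0.38)| = 0.329 / (7.06 × 57 × 760 × 1300) = 8.2744e-10
20 log₁₀(8.2744e-10) = -181.65 dB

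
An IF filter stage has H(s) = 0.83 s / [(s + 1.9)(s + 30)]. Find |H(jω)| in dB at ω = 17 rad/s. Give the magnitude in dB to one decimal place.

|j17| = 17
|j17 + 1.9| = √(17² + 1.9²) = 17.11
|j17 + 30| = √(17² + 30²) = 34.48
|H(j17)| = 0.83 × 17 / (17.11 × 34.48) = 0.023922
20 log₁₀(0.023922) = -32.42 dB

-32.4 dB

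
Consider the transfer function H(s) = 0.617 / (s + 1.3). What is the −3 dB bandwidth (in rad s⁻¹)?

1.3 rad s⁻¹

For a single-pole low-pass, the −3 dB point is at the pole: ω = 1.3 rad s⁻¹.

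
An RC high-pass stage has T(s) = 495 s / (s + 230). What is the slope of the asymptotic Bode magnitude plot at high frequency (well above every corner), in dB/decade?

0 dB/decade

With 1 zero and 1 pole, the high-frequency asymptotic slope is 20 × (1 − 1) = 0 dB/decade.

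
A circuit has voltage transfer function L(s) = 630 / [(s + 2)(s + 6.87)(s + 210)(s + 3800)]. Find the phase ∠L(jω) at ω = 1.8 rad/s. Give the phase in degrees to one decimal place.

∠(j1.8 + 2) = arctan(1.8/2) = 41.99°
∠(j1.8 + 6.87) = arctan(1.8/6.87) = 14.68°
∠(j1.8 + 210) = arctan(1.8/210) = 0.49°
∠(j1.8 + 3800) = arctan(1.8/3800) = 0.03°
∠L(j1.8) = − (41.99° + 14.68° + 0.49° + 0.03°) = -57.19°

-57.2°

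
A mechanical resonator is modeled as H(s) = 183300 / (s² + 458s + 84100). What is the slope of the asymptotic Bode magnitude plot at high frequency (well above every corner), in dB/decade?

-40 dB/decade

With 0 zeros and 2 poles, the high-frequency asymptotic slope is 20 × (0 − 2) = -40 dB/decade.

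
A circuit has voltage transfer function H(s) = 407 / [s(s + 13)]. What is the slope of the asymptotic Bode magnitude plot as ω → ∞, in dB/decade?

With 0 zeros and 2 poles, the high-frequency asymptotic slope is 20 × (0 − 2) = -40 dB/decade.

-40 dB/decade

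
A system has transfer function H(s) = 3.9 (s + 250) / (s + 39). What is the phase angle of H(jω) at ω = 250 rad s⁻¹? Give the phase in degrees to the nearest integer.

∠(j250 + 250) = arctan(250/250) = 45.00°
∠(j250 + 39) = arctan(250/39) = 81.13°
∠H(j250) = 45.00° − 81.13° = -36.13°

-36°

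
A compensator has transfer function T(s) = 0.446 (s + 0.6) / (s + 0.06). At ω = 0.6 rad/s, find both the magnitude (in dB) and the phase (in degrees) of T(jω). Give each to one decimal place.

|j0.6 + 0.6| = √(0.6² + 0.6²) = 0.8485
|j0.6 + 0.06| = √(0.6² + 0.06²) = 0.603
|T(j0.6)| = 0.446 × 0.8485 / 0.603 = 0.62761
20 log₁₀(0.62761) = -4.05 dB
∠(j0.6 + 0.6) = arctan(0.6/0.6) = 45.00°
∠(j0.6 + 0.06) = arctan(0.6/0.06) = 84.29°
∠T(j0.6) = 45.00° − 84.29° = -39.29°

|T| = -4.0 dB, ∠T = -39.3 deg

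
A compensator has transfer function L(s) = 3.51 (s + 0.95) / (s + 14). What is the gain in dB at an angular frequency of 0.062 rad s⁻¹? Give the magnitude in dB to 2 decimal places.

|j0.062 + 0.95| = √(0.062² + 0.95²) = 0.952
|j0.062 + 14| = √(0.062² + 14²) = 14
|L(j0.062)| = 3.51 × 0.952 / 14 = 0.23868
20 log₁₀(0.23868) = -12.444 dB

-12.44 dB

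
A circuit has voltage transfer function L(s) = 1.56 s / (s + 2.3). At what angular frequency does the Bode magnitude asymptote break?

2.3 rad/s

The single real pole at s = −2.3 gives a corner at ω = 2.3 rad/s.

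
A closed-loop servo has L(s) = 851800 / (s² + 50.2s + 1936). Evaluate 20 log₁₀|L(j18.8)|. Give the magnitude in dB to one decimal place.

53.3 dB

|(j18.8)² + 50.2(j18.8) + 1936| = |1582.6 + j943.76| = 1843
|L(j18.8)| = 851800 / 1843 = 462.28
20 log₁₀(462.28) = 53.30 dB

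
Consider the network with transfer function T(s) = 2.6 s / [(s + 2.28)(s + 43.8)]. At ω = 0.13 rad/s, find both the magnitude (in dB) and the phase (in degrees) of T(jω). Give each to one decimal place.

|j0.13| = 0.13
|j0.13 + 2.28| = √(0.13² + 2.28²) = 2.284
|j0.13 + 43.8| = √(0.13² + 43.8²) = 43.8
|T(j0.13)| = 2.6 × 0.13 / (2.284 × 43.8) = 0.0033791
20 log₁₀(0.0033791) = -49.42 dB
∠(j0.13) = 90.00°
∠(j0.13 + 2.28) = arctan(0.13/2.28) = 3.26°
∠(j0.13 + 43.8) = arctan(0.13/43.8) = 0.17°
∠T(j0.13) = 90.00° − (3.26° + 0.17°) = 86.57°

|T| = -49.4 dB, ∠T = 86.6°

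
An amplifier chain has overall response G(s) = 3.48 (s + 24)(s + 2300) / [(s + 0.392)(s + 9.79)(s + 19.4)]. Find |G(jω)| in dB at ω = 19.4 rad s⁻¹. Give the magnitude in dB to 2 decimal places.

|j19.4 + 24| = √(19.4² + 24²) = 30.86
|j19.4 + 2300| = √(19.4² + 2300²) = 2300
|j19.4 + 0.392| = √(19.4² + 0.392²) = 19.4
|j19.4 + 9.79| = √(19.4² + 9.79²) = 21.73
|j19.4 + 19.4| = √(19.4² + 19.4²) = 27.44
|G(j19.4)| = 3.48 × 30.86 × 2300 / (19.4 × 21.73 × 27.44) = 21.353
20 log₁₀(21.353) = 26.589 dB

26.59 dB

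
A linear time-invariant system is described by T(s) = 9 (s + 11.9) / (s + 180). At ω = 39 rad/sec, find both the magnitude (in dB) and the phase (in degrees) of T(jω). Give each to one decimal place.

|T| = 6.0 dB, ∠T = 60.8°

|j39 + 11.9| = √(39² + 11.9²) = 40.78
|j39 + 180| = √(39² + 180²) = 184.2
|T(j39)| = 9 × 40.78 / 184.2 = 1.9925
20 log₁₀(1.9925) = 5.99 dB
∠(j39 + 11.9) = arctan(39/11.9) = 73.03°
∠(j39 + 180) = arctan(39/180) = 12.23°
∠T(j39) = 73.03° − 12.23° = 60.81°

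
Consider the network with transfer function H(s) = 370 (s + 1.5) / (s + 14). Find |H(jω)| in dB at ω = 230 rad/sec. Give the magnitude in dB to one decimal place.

51.3 dB

|j230 + 1.5| = √(230² + 1.5²) = 230
|j230 + 14| = √(230² + 14²) = 230.4
|H(j230)| = 370 × 230 / 230.4 = 369.32
20 log₁₀(369.32) = 51.35 dB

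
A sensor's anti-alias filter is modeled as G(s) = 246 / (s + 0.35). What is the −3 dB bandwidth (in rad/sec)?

0.35 rad/sec

For a single-pole low-pass, the −3 dB point is at the pole: ω = 0.35 rad/sec.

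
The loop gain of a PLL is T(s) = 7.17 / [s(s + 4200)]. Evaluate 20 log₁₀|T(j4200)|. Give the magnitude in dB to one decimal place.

|j4200 + 4200| = √(4200² + 4200²) = 5940
|j4200| = 4200
|T(j4200)| = 7.17 / (5940 × 4200) = 2.8741e-07
20 log₁₀(2.8741e-07) = -130.83 dB

-130.8 dB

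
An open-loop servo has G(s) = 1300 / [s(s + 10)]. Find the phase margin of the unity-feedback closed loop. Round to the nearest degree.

Gain crossover: |G(jω)| = 1 at ω ≈ 35.4 rad/sec.
∠G(j35.4) = −90° − arctan(35.4/10) ≈ -164.21°
PM = 180° + (-164.21°) = 15.79°

16°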